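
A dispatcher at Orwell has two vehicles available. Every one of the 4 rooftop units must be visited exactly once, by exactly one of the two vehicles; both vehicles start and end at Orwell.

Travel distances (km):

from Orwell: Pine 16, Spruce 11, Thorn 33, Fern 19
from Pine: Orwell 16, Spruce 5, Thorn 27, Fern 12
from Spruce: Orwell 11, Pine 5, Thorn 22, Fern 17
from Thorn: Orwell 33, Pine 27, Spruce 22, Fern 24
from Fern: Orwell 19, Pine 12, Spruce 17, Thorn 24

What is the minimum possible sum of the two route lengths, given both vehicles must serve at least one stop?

Check every non-empty split of the stops between the two vehicles; for each half take its own optimal tour:
  {Pine} + {Spruce, Thorn, Fern}: 32 + 76 = 108
  {Spruce} + {Pine, Thorn, Fern}: 22 + 85 = 107
  {Pine, Spruce} + {Thorn, Fern}: 32 + 76 = 108
  {Thorn} + {Pine, Spruce, Fern}: 66 + 47 = 113
  {Pine, Thorn} + {Spruce, Fern}: 76 + 47 = 123
  {Spruce, Thorn} + {Pine, Fern}: 66 + 47 = 113
  … (7 splits in total)
Best: vehicle 1 Orwell → Spruce → Orwell = 22; vehicle 2 Orwell → Pine → Fern → Thorn → Orwell = 85; combined 107.

107 km — the smallest possible combined total.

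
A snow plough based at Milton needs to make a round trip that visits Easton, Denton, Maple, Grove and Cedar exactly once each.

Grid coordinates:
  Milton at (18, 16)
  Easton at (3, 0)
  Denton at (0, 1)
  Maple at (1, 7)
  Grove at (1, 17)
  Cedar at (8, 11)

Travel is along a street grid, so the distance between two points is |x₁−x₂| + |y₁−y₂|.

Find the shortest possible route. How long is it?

With 5 stops there are 5!/2 = 60 distinct round trips (a route and its reverse cost the same).
Milton - Easton - Denton - Maple - Grove - Cedar - Milton: 31+4+7+10+13+15 = 80
Milton - Easton - Denton - Maple - Cedar - Grove - Milton: 31+4+7+11+13+18 = 84
Milton - Easton - Denton - Grove - Maple - Cedar - Milton: 31+4+17+10+11+15 = 88
Milton - Easton - Denton - Grove - Cedar - Maple - Milton: 31+4+17+13+11+26 = 102
Milton - Easton - Denton - Cedar - Maple - Grove - Milton: 31+4+18+11+10+18 = 92
Milton - Easton - Denton - Cedar - Grove - Maple - Milton: 31+4+18+13+10+26 = 102
Milton - Easton - Maple - Denton - Grove - Cedar - Milton: 31+9+7+17+13+15 = 92
Milton - Easton - Maple - Denton - Cedar - Grove - Milton: 31+9+7+18+13+18 = 96
Milton - Easton - Maple - Grove - Denton - Cedar - Milton: 31+9+10+17+18+15 = 100
Milton - Easton - Maple - Grove - Cedar - Denton - Milton: 31+9+10+13+18+33 = 114
Milton - Easton - Maple - Cedar - Denton - Grove - Milton: 31+9+11+18+17+18 = 104
Milton - Easton - Maple - Cedar - Grove - Denton - Milton: 31+9+11+13+17+33 = 114
Milton - Easton - Grove - Denton - Maple - Cedar - Milton: 31+19+17+7+11+15 = 100
Milton - Easton - Grove - Denton - Cedar - Maple - Milton: 31+19+17+18+11+26 = 122
… (46 more)
Milton - Grove - Maple - Denton - Easton - Cedar - Milton: 18+10+7+4+16+15 = 70  ← best
The minimum is 70.
One optimal route: Milton → Grove → Maple → Denton → Easton → Cedar → Milton (or its reverse).

Shortest round trip = 70.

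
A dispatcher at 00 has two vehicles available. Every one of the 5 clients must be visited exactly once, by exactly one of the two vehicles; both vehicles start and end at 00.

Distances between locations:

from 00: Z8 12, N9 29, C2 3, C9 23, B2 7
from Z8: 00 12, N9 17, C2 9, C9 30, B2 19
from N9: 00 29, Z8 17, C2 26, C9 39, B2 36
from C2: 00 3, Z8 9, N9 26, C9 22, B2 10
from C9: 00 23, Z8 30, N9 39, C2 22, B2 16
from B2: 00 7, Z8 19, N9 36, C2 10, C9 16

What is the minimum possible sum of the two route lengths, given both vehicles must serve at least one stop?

Minimum combined distance: 97.

There are 2^4 − 1 = 15 ways to divide the 5 stops into two non-empty groups. For each, the best each vehicle can do is its own shortest tour through its group:
  {Z8} + {N9, C2, C9, B2}: 24 + 91 = 115
  {N9} + {Z8, C2, C9, B2}: 58 + 65 = 123
  {Z8, N9} + {C2, C9, B2}: 58 + 48 = 106
  {C2} + {Z8, N9, C9, B2}: 6 + 91 = 97
  {Z8, C2} + {N9, C9, B2}: 24 + 91 = 115
  {N9, C2} + {Z8, C9, B2}: 58 + 65 = 123
  … (15 splits in total)
Best: vehicle 1 00 → C2 → 00 = 6; vehicle 2 00 → Z8 → N9 → C9 → B2 → 00 = 91; combined 97.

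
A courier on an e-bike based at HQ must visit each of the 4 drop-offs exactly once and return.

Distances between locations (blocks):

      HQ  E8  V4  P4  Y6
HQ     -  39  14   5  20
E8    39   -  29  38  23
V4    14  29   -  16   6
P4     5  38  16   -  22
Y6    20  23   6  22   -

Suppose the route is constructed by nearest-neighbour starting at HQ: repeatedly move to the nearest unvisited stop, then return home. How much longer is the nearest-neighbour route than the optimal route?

From HQ: P4=5, V4=14, Y6=20, E8=39 → choose P4 (5).
From P4: V4=16, Y6=22, E8=38 → choose V4 (16).
From V4: Y6=6, E8=29 → choose Y6 (6).
From Y6: E8=23 → choose E8 (23).
NN route HQ → P4 → V4 → Y6 → E8 → HQ costs 89.
Optimal: HQ → V4 → Y6 → E8 → P4 → HQ costs 86 (by enumerating all 12 distinct tours).
Excess = 89 − 86 = 3.

Excess over optimum: 3 blocks.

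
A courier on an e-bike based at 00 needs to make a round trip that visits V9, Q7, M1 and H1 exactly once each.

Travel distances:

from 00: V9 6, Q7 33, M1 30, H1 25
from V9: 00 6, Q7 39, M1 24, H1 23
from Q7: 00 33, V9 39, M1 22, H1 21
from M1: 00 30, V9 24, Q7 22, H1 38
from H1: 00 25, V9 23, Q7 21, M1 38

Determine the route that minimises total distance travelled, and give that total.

Shortest round trip = 98.

00-V9-Q7-M1-H1-00: 6+39+22+38+25 = 130
00-V9-Q7-H1-M1-00: 6+39+21+38+30 = 134
00-V9-M1-Q7-H1-00: 6+24+22+21+25 = 98
00-V9-M1-H1-Q7-00: 6+24+38+21+33 = 122
00-V9-H1-Q7-M1-00: 6+23+21+22+30 = 102
00-V9-H1-M1-Q7-00: 6+23+38+22+33 = 122
00-Q7-V9-M1-H1-00: 33+39+24+38+25 = 159
00-Q7-V9-H1-M1-00: 33+39+23+38+30 = 163
00-Q7-M1-V9-H1-00: 33+22+24+23+25 = 127
00-Q7-H1-V9-M1-00: 33+21+23+24+30 = 131
00-M1-V9-Q7-H1-00: 30+24+39+21+25 = 139
00-M1-Q7-V9-H1-00: 30+22+39+23+25 = 139
The minimum is 98.
One optimal route: 00 → V9 → M1 → Q7 → H1 → 00 (or its reverse).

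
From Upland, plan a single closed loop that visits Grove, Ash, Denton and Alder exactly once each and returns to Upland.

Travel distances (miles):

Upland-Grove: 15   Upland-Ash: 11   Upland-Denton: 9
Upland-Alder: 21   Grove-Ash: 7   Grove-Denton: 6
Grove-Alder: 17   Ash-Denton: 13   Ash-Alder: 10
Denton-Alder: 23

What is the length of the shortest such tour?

Upland-Grove-Ash-Denton-Alder-Upland: 15+7+13+23+21 = 79
Upland-Grove-Ash-Alder-Denton-Upland: 15+7+10+23+9 = 64
Upland-Grove-Denton-Ash-Alder-Upland: 15+6+13+10+21 = 65
Upland-Grove-Denton-Alder-Ash-Upland: 15+6+23+10+11 = 65
Upland-Grove-Alder-Ash-Denton-Upland: 15+17+10+13+9 = 64
Upland-Grove-Alder-Denton-Ash-Upland: 15+17+23+13+11 = 79
Upland-Ash-Grove-Denton-Alder-Upland: 11+7+6+23+21 = 68
Upland-Ash-Grove-Alder-Denton-Upland: 11+7+17+23+9 = 67
Upland-Ash-Denton-Grove-Alder-Upland: 11+13+6+17+21 = 68
Upland-Ash-Alder-Grove-Denton-Upland: 11+10+17+6+9 = 53
Upland-Denton-Grove-Ash-Alder-Upland: 9+6+7+10+21 = 53
Upland-Denton-Ash-Grove-Alder-Upland: 9+13+7+17+21 = 67
The minimum is 53.
One optimal route: Upland → Ash → Alder → Grove → Denton → Upland (or its reverse).

Minimum total distance: 53 miles.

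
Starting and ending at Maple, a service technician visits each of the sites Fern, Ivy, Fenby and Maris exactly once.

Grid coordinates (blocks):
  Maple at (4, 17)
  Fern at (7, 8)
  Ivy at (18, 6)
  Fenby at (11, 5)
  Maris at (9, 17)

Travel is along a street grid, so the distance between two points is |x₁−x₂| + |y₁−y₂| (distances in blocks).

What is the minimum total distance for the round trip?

52 blocks — the shortest possible round trip.

Maple - Fern - Ivy - Fenby - Maris - Maple: 12+13+8+14+5 = 52
Maple - Fern - Ivy - Maris - Fenby - Maple: 12+13+20+14+19 = 78
Maple - Fern - Fenby - Ivy - Maris - Maple: 12+7+8+20+5 = 52
Maple - Fern - Fenby - Maris - Ivy - Maple: 12+7+14+20+25 = 78
Maple - Fern - Maris - Ivy - Fenby - Maple: 12+11+20+8+19 = 70
Maple - Fern - Maris - Fenby - Ivy - Maple: 12+11+14+8+25 = 70
Maple - Ivy - Fern - Fenby - Maris - Maple: 25+13+7+14+5 = 64
Maple - Ivy - Fern - Maris - Fenby - Maple: 25+13+11+14+19 = 82
Maple - Ivy - Fenby - Fern - Maris - Maple: 25+8+7+11+5 = 56
Maple - Ivy - Maris - Fern - Fenby - Maple: 25+20+11+7+19 = 82
Maple - Fenby - Fern - Ivy - Maris - Maple: 19+7+13+20+5 = 64
Maple - Fenby - Ivy - Fern - Maris - Maple: 19+8+13+11+5 = 56
The minimum is 52.
One optimal route: Maple → Fern → Ivy → Fenby → Maris → Maple (or its reverse).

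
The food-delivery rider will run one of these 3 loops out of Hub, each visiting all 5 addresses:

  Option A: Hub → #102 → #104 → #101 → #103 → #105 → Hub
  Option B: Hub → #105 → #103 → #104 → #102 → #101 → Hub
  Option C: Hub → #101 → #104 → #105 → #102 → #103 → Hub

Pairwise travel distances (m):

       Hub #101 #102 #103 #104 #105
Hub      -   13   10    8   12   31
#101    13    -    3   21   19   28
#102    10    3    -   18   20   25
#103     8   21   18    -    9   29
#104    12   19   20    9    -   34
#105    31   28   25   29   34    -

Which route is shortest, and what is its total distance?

Option A: 10 + 20 + 19 + 21 + 29 + 31 = 130
Option B: 31 + 29 + 9 + 20 + 3 + 13 = 105
Option C: 13 + 19 + 34 + 25 + 18 + 8 = 117

Shortest is Option B, total 105 m.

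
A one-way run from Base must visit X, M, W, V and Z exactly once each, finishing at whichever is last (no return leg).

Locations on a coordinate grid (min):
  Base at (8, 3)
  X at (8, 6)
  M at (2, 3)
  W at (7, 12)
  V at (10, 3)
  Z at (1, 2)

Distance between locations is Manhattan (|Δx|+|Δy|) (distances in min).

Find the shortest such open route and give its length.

Minimum one-way distance = 30 min.

There are 5! = 120 possible orderings.
Base - X - M - W - V - Z: 3+9+14+12+10 = 48
Base - X - M - W - Z - V: 3+9+14+16+10 = 52
Base - X - M - V - W - Z: 3+9+8+12+16 = 48
Base - X - M - V - Z - W: 3+9+8+10+16 = 46
Base - X - M - Z - W - V: 3+9+2+16+12 = 42
Base - X - M - Z - V - W: 3+9+2+10+12 = 36
Base - X - W - M - V - Z: 3+7+14+8+10 = 42
Base - X - W - M - Z - V: 3+7+14+2+10 = 36
Base - X - W - V - M - Z: 3+7+12+8+2 = 32
Base - X - W - V - Z - M: 3+7+12+10+2 = 34
Base - X - W - Z - M - V: 3+7+16+2+8 = 36
Base - X - W - Z - V - M: 3+7+16+10+8 = 44
Base - X - V - M - W - Z: 3+5+8+14+16 = 46
Base - X - V - M - Z - W: 3+5+8+2+16 = 34
… (106 more)
Base - M - Z - V - X - W: 6+2+10+5+7 = 30  ← best
The minimum is 30.
One shortest path: Base → M → Z → V → X → W.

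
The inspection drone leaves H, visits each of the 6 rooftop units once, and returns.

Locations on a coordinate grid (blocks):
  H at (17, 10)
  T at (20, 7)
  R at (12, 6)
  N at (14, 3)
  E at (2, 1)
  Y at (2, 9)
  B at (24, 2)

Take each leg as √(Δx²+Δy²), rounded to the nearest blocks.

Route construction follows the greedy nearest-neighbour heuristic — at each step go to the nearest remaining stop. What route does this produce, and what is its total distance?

Nearest-neighbour total = 59 blocks; route H → T → B → N → R → Y → E → H.

From H: distances to unvisited — T=4, R=6, N=8, B=11, Y=15, E=17. Nearest is T (4).
From T: distances to unvisited — B=6, N=7, R=8, Y=18, E=19. Nearest is B (6).
From B: distances to unvisited — N=10, R=13, E=22, Y=23. Nearest is N (10).
From N: distances to unvisited — R=4, E=12, Y=13. Nearest is R (4).
From R: distances to unvisited — Y=10, E=11. Nearest is Y (10).
From Y: distances to unvisited — E=8. Nearest is E (8).
Return E→H: 17.
Total = 4 + 6 + 10 + 4 + 10 + 8 + 17 = 59.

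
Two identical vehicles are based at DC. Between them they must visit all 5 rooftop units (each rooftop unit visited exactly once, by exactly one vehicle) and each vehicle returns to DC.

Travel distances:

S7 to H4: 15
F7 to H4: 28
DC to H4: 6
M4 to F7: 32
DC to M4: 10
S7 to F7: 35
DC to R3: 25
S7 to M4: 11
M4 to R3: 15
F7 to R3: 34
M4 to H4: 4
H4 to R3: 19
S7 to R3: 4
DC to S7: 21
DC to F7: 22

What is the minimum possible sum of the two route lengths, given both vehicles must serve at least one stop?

Check every non-empty split of the stops between the two vehicles; for each half take its own optimal tour:
  {S7} + {M4, F7, H4, R3}: 42 + 81 = 123
  {M4} + {S7, F7, H4, R3}: 20 + 81 = 101
  {S7, M4} + {F7, H4, R3}: 42 + 81 = 123
  {F7} + {S7, M4, H4, R3}: 44 + 50 = 94
  {S7, F7} + {M4, H4, R3}: 78 + 50 = 128
  {M4, F7} + {S7, H4, R3}: 64 + 50 = 114
  … (15 splits in total)
  {H4} + {S7, M4, F7, R3}: 12 + 81 = 93  ← best
Best: vehicle 1 DC → H4 → DC = 12; vehicle 2 DC → M4 → S7 → R3 → F7 → DC = 81; combined 93.

93 — the smallest possible combined total.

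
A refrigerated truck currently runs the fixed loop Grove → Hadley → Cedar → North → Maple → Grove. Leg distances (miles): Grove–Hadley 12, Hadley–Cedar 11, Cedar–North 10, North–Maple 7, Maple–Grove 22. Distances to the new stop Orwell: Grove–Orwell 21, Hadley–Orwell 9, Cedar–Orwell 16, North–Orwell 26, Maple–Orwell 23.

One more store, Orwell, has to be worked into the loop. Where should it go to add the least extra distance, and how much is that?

Insertion cost between consecutive stops i–j is d(i,Orwell) + d(Orwell,j) − d(i,j):
  between Grove and Hadley: 21 + 9 − 12 = 18
  between Hadley and Cedar: 9 + 16 − 11 = 14
  between Cedar and North: 16 + 26 − 10 = 32
  between North and Maple: 26 + 23 − 7 = 42
  between Maple and Grove: 23 + 21 − 22 = 22
Cheapest insertion is between Hadley and Cedar, adding 14.
New total = 62 + 14 = 76.

+14 miles — insert Orwell between Hadley and Cedar.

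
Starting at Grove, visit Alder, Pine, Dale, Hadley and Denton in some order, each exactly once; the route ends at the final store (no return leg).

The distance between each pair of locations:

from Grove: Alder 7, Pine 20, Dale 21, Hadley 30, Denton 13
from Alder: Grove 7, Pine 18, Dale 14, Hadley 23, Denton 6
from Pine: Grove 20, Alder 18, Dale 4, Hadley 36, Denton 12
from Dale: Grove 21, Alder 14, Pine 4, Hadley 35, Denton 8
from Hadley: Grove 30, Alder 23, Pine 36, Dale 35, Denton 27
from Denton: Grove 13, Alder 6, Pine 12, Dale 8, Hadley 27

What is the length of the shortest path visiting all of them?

There are 5! = 120 possible orderings.
Grove→Alder→Pine→Dale→Hadley→Denton: 7+18+4+35+27 = 91
Grove→Alder→Pine→Dale→Denton→Hadley: 7+18+4+8+27 = 64
Grove→Alder→Pine→Hadley→Dale→Denton: 7+18+36+35+8 = 104
Grove→Alder→Pine→Hadley→Denton→Dale: 7+18+36+27+8 = 96
Grove→Alder→Pine→Denton→Dale→Hadley: 7+18+12+8+35 = 80
Grove→Alder→Pine→Denton→Hadley→Dale: 7+18+12+27+35 = 99
Grove→Alder→Dale→Pine→Hadley→Denton: 7+14+4+36+27 = 88
Grove→Alder→Dale→Pine→Denton→Hadley: 7+14+4+12+27 = 64
Grove→Alder→Dale→Hadley→Pine→Denton: 7+14+35+36+12 = 104
Grove→Alder→Dale→Hadley→Denton→Pine: 7+14+35+27+12 = 95
Grove→Alder→Dale→Denton→Pine→Hadley: 7+14+8+12+36 = 77
Grove→Alder→Dale→Denton→Hadley→Pine: 7+14+8+27+36 = 92
Grove→Alder→Hadley→Pine→Dale→Denton: 7+23+36+4+8 = 78
Grove→Alder→Hadley→Pine→Denton→Dale: 7+23+36+12+8 = 86
… (106 more)
Grove→Alder→Denton→Dale→Pine→Hadley: 7+6+8+4+36 = 61  ← best
The minimum is 61.
One shortest path: Grove → Alder → Denton → Dale → Pine → Hadley.

61 — the minimum one-way total.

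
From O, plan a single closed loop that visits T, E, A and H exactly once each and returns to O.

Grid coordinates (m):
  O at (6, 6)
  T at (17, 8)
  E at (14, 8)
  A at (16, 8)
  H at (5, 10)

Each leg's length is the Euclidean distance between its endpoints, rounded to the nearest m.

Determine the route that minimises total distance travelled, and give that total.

Shortest round trip = 27 m.

With 4 stops there are 4!/2 = 12 distinct round trips (a route and its reverse cost the same).
O→T→E→A→H→O: 11+3+2+11+4 = 31
O→T→E→H→A→O: 11+3+9+11+10 = 44
O→T→A→E→H→O: 11+1+2+9+4 = 27
O→T→A→H→E→O: 11+1+11+9+8 = 40
O→T→H→E→A→O: 11+12+9+2+10 = 44
O→T→H→A→E→O: 11+12+11+2+8 = 44
O→E→T→A→H→O: 8+3+1+11+4 = 27
O→E→T→H→A→O: 8+3+12+11+10 = 44
O→E→A→T→H→O: 8+2+1+12+4 = 27
O→E→H→T→A→O: 8+9+12+1+10 = 40
O→A→T→E→H→O: 10+1+3+9+4 = 27
O→A→E→T→H→O: 10+2+3+12+4 = 31
The minimum is 27.
One optimal route: O → T → A → E → H → O (or its reverse).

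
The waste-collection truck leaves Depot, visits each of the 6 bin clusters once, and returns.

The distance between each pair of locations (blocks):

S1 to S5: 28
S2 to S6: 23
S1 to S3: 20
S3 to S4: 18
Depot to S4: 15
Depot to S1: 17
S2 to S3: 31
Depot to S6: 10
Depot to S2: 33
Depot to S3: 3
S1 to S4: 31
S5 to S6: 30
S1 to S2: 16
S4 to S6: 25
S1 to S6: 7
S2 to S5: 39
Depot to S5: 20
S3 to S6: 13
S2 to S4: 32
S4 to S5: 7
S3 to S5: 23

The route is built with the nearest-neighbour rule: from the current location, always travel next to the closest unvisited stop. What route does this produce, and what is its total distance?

98 blocks along Depot → S3 → S6 → S1 → S2 → S4 → S5 → Depot.

From Depot: distances to unvisited — S3=3, S6=10, S4=15, S1=17, S5=20, S2=33. Nearest is S3 (3).
From S3: distances to unvisited — S6=13, S4=18, S1=20, S5=23, S2=31. Nearest is S6 (13).
From S6: distances to unvisited — S1=7, S2=23, S4=25, S5=30. Nearest is S1 (7).
From S1: distances to unvisited — S2=16, S5=28, S4=31. Nearest is S2 (16).
From S2: distances to unvisited — S4=32, S5=39. Nearest is S4 (32).
From S4: distances to unvisited — S5=7. Nearest is S5 (7).
Return S5→Depot: 20.
Total = 3 + 13 + 7 + 16 + 32 + 7 + 20 = 98.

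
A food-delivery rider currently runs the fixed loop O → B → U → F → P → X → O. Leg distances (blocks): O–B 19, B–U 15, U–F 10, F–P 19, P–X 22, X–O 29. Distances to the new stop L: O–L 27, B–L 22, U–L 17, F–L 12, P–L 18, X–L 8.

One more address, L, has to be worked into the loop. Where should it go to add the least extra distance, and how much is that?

Insertion cost between consecutive stops i–j is d(i,L) + d(L,j) − d(i,j):
  between O and B: 27 + 22 − 19 = 30
  between B and U: 22 + 17 − 15 = 24
  between U and F: 17 + 12 − 10 = 19
  between F and P: 12 + 18 − 19 = 11
  between P and X: 18 + 8 − 22 = 4
  between X and O: 8 + 27 − 29 = 6
Cheapest insertion is between P and X, adding 4.
New total = 114 + 4 = 118.

+4 blocks — insert L between P and X.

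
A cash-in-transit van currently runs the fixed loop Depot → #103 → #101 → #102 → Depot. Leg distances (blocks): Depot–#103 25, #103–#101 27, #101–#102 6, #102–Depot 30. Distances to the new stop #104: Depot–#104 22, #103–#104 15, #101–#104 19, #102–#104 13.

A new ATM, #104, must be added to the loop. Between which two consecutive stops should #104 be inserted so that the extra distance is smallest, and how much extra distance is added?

Adding 5 blocks by placing #104 on the #102–Depot leg.

Insertion cost between consecutive stops i–j is d(i,#104) + d(#104,j) − d(i,j):
  between Depot and #103: 22 + 15 − 25 = 12
  between #103 and #101: 15 + 19 − 27 = 7
  between #101 and #102: 19 + 13 − 6 = 26
  between #102 and Depot: 13 + 22 − 30 = 5
Cheapest insertion is between #102 and Depot, adding 5.
New total = 88 + 5 = 93.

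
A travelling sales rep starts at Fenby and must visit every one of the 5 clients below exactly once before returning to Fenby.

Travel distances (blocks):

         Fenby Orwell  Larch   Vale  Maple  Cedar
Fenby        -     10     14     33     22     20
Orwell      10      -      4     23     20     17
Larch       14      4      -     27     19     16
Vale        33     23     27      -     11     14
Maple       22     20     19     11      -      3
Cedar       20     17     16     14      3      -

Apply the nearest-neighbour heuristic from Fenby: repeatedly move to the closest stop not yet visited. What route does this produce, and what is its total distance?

At Fenby the remaining stops are Orwell 10, Larch 14, Cedar 20, Maple 22, Vale 33; go to Orwell.
At Orwell the remaining stops are Larch 4, Cedar 17, Maple 20, Vale 23; go to Larch.
At Larch the remaining stops are Cedar 16, Maple 19, Vale 27; go to Cedar.
At Cedar the remaining stops are Maple 3, Vale 14; go to Maple.
At Maple the remaining stops are Vale 11; go to Vale.
Return Vale→Fenby: 33.
Total = 10 + 4 + 16 + 3 + 11 + 33 = 77.

Total distance 77 blocks via the nearest-neighbour route Fenby → Orwell → Larch → Cedar → Maple → Vale → Fenby.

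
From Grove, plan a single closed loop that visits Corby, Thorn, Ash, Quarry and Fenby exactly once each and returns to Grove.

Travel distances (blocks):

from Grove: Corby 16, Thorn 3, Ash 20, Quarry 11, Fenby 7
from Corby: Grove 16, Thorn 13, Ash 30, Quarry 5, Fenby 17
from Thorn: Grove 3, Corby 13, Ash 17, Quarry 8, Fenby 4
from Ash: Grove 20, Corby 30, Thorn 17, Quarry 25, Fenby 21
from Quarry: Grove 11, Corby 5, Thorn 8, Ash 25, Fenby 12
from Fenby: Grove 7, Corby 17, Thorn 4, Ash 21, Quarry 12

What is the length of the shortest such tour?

Grove → Corby → Thorn → Ash → Quarry → Fenby → Grove: 16+13+17+25+12+7 = 90
Grove → Corby → Thorn → Ash → Fenby → Quarry → Grove: 16+13+17+21+12+11 = 90
Grove → Corby → Thorn → Quarry → Ash → Fenby → Grove: 16+13+8+25+21+7 = 90
Grove → Corby → Thorn → Quarry → Fenby → Ash → Grove: 16+13+8+12+21+20 = 90
Grove → Corby → Thorn → Fenby → Ash → Quarry → Grove: 16+13+4+21+25+11 = 90
Grove → Corby → Thorn → Fenby → Quarry → Ash → Grove: 16+13+4+12+25+20 = 90
Grove → Corby → Ash → Thorn → Quarry → Fenby → Grove: 16+30+17+8+12+7 = 90
Grove → Corby → Ash → Thorn → Fenby → Quarry → Grove: 16+30+17+4+12+11 = 90
Grove → Corby → Ash → Quarry → Thorn → Fenby → Grove: 16+30+25+8+4+7 = 90
Grove → Corby → Ash → Quarry → Fenby → Thorn → Grove: 16+30+25+12+4+3 = 90
Grove → Corby → Ash → Fenby → Thorn → Quarry → Grove: 16+30+21+4+8+11 = 90
Grove → Corby → Ash → Fenby → Quarry → Thorn → Grove: 16+30+21+12+8+3 = 90
Grove → Corby → Quarry → Thorn → Ash → Fenby → Grove: 16+5+8+17+21+7 = 74
Grove → Corby → Quarry → Thorn → Fenby → Ash → Grove: 16+5+8+4+21+20 = 74
… (46 more)
The minimum is 74.
One optimal route: Grove → Corby → Quarry → Thorn → Ash → Fenby → Grove (or its reverse).

Minimum total distance: 74 blocks.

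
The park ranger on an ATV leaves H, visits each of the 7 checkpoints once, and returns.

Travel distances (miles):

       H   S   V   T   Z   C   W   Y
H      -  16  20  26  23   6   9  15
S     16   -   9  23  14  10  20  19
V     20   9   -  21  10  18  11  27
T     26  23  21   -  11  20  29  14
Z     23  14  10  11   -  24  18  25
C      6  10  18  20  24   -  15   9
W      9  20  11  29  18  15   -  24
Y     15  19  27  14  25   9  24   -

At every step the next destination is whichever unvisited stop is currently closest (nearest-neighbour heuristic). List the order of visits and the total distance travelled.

H → [C:6 / W:9 / Y:15 / S:16 / V:20 / Z:23 / T:26] → C (6)
C → [Y:9 / S:10 / W:15 / V:18 / T:20 / Z:24] → Y (9)
Y → [T:14 / S:19 / W:24 / Z:25 / V:27] → T (14)
T → [Z:11 / V:21 / S:23 / W:29] → Z (11)
Z → [V:10 / S:14 / W:18] → V (10)
V → [S:9 / W:11] → S (9)
S → [W:20] → W (20)
Return W→H: 9.
Total = 6 + 9 + 14 + 11 + 10 + 9 + 20 + 9 = 88.

Total distance 88 miles via the nearest-neighbour route H → C → Y → T → Z → V → S → W → H.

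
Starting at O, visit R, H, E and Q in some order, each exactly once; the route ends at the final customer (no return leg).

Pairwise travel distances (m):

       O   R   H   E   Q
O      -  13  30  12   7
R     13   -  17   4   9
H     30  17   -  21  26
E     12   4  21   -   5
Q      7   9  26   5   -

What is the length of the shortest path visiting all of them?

There are 4! = 24 possible orderings.
O→R→H→E→Q: 13+17+21+5 = 56
O→R→H→Q→E: 13+17+26+5 = 61
O→R→E→H→Q: 13+4+21+26 = 64
O→R→E→Q→H: 13+4+5+26 = 48
O→R→Q→H→E: 13+9+26+21 = 69
O→R→Q→E→H: 13+9+5+21 = 48
O→H→R→E→Q: 30+17+4+5 = 56
O→H→R→Q→E: 30+17+9+5 = 61
O→H→E→R→Q: 30+21+4+9 = 64
O→H→E→Q→R: 30+21+5+9 = 65
O→H→Q→R→E: 30+26+9+4 = 69
O→H→Q→E→R: 30+26+5+4 = 65
O→E→R→H→Q: 12+4+17+26 = 59
O→E→R→Q→H: 12+4+9+26 = 51
… (10 more)
O→Q→E→R→H: 7+5+4+17 = 33  ← best
The minimum is 33.
One shortest path: O → Q → E → R → H.

Shortest open route: 33 m.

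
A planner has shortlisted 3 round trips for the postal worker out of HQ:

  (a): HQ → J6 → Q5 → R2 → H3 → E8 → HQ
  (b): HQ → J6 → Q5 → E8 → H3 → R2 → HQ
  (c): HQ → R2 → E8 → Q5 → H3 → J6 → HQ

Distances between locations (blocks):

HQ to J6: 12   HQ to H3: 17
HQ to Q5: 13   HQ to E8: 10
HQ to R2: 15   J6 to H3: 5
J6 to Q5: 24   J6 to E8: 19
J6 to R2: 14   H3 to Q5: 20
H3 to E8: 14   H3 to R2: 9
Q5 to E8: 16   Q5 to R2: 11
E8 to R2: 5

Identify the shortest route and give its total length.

Shortest is (c), total 73 blocks.

(a): 12 + 24 + 11 + 9 + 14 + 10 = 80
(b): 12 + 24 + 16 + 14 + 9 + 15 = 90
(c): 15 + 5 + 16 + 20 + 5 + 12 = 73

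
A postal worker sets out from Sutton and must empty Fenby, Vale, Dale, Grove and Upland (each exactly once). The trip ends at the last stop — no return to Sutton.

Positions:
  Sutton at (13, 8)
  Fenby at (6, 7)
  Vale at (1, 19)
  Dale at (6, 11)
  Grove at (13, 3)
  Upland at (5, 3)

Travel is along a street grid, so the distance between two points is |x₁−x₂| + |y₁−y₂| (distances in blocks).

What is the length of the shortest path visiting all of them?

35 blocks — the minimum one-way total.

There are 5! = 120 possible orderings.
Sutton→Fenby→Vale→Dale→Grove→Upland: 8+17+13+15+8 = 61
Sutton→Fenby→Vale→Dale→Upland→Grove: 8+17+13+9+8 = 55
Sutton→Fenby→Vale→Grove→Dale→Upland: 8+17+28+15+9 = 77
Sutton→Fenby→Vale→Grove→Upland→Dale: 8+17+28+8+9 = 70
Sutton→Fenby→Vale→Upland→Dale→Grove: 8+17+20+9+15 = 69
Sutton→Fenby→Vale→Upland→Grove→Dale: 8+17+20+8+15 = 68
Sutton→Fenby→Dale→Vale→Grove→Upland: 8+4+13+28+8 = 61
Sutton→Fenby→Dale→Vale→Upland→Grove: 8+4+13+20+8 = 53
Sutton→Fenby→Dale→Grove→Vale→Upland: 8+4+15+28+20 = 75
Sutton→Fenby→Dale→Grove→Upland→Vale: 8+4+15+8+20 = 55
Sutton→Fenby→Dale→Upland→Vale→Grove: 8+4+9+20+28 = 69
Sutton→Fenby→Dale→Upland→Grove→Vale: 8+4+9+8+28 = 57
Sutton→Fenby→Grove→Vale→Dale→Upland: 8+11+28+13+9 = 69
Sutton→Fenby→Grove→Vale→Upland→Dale: 8+11+28+20+9 = 76
… (106 more)
Sutton→Grove→Upland→Fenby→Dale→Vale: 5+8+5+4+13 = 35  ← best
The minimum is 35.
One shortest path: Sutton → Grove → Upland → Fenby → Dale → Vale.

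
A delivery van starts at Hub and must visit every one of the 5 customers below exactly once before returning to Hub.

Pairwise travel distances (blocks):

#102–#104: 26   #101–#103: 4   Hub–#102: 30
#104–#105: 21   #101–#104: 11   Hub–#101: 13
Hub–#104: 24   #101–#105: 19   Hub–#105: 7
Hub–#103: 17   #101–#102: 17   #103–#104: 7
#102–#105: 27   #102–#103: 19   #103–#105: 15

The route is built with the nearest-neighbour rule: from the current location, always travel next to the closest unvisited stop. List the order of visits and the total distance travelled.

From Hub: distances to unvisited — #105=7, #101=13, #103=17, #104=24, #102=30. Nearest is #105 (7).
From #105: distances to unvisited — #103=15, #101=19, #104=21, #102=27. Nearest is #103 (15).
From #103: distances to unvisited — #101=4, #104=7, #102=19. Nearest is #101 (4).
From #101: distances to unvisited — #104=11, #102=17. Nearest is #104 (11).
From #104: distances to unvisited — #102=26. Nearest is #102 (26).
Return #102→Hub: 30.
Total = 7 + 15 + 4 + 11 + 26 + 30 = 93.

93 blocks along Hub → #105 → #103 → #101 → #104 → #102 → Hub.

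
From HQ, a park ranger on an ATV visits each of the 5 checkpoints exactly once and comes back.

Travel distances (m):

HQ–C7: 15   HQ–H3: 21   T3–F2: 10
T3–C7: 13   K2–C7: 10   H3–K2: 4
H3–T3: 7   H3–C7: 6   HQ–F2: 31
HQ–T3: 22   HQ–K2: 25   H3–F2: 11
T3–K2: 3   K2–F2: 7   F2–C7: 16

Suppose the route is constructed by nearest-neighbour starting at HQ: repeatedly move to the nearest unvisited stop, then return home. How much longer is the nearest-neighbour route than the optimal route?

5 m longer than the optimal tour.

From HQ: C7=15, H3=21, T3=22, K2=25, F2=31 → choose C7 (15).
From C7: H3=6, K2=10, T3=13, F2=16 → choose H3 (6).
From H3: K2=4, T3=7, F2=11 → choose K2 (4).
From K2: T3=3, F2=7 → choose T3 (3).
From T3: F2=10 → choose F2 (10).
NN route HQ → C7 → H3 → K2 → T3 → F2 → HQ costs 69.
Optimal: HQ → T3 → K2 → F2 → H3 → C7 → HQ costs 64 (by enumerating all 60 distinct tours).
Excess = 69 − 64 = 5.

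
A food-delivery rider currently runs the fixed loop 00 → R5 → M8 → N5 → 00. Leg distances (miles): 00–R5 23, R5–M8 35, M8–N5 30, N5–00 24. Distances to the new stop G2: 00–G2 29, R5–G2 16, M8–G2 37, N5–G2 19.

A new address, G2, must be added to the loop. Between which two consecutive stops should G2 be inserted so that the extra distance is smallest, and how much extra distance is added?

Insertion cost between consecutive stops i–j is d(i,G2) + d(G2,j) − d(i,j):
  between 00 and R5: 29 + 16 − 23 = 22
  between R5 and M8: 16 + 37 − 35 = 18
  between M8 and N5: 37 + 19 − 30 = 26
  between N5 and 00: 19 + 29 − 24 = 24
Cheapest insertion is between R5 and M8, adding 18.
New total = 112 + 18 = 130.

Minimum extra distance: 18 miles, inserting G2 between R5 and M8.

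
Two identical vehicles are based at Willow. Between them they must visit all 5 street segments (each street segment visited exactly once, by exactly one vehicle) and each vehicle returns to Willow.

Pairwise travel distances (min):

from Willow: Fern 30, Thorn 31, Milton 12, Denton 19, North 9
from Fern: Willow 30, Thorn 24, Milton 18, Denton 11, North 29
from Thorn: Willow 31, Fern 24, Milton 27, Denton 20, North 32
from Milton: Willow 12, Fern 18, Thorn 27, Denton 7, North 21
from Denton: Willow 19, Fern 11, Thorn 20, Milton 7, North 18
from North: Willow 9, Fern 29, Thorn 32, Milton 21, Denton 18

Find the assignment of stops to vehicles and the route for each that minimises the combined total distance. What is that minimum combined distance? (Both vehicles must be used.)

Check every non-empty split of the stops between the two vehicles; for each half take its own optimal tour:
  {Fern} + {Thorn, Milton, Denton, North}: 60 + 80 = 140
  {Thorn} + {Fern, Milton, Denton, North}: 62 + 68 = 130
  {Fern, Thorn} + {Milton, Denton, North}: 85 + 46 = 131
  {Milton} + {Fern, Thorn, Denton, North}: 24 + 93 = 117
  {Fern, Milton} + {Thorn, Denton, North}: 60 + 78 = 138
  {Thorn, Milton} + {Fern, Denton, North}: 70 + 68 = 138
  … (15 splits in total)
  {Fern, Thorn, Milton, Denton} + {North}: 85 + 18 = 103  ← best
Best: vehicle 1 Willow → Thorn → Fern → Denton → Milton → Willow = 85; vehicle 2 Willow → North → Willow = 18; combined 103.

Minimum combined distance: 103 min.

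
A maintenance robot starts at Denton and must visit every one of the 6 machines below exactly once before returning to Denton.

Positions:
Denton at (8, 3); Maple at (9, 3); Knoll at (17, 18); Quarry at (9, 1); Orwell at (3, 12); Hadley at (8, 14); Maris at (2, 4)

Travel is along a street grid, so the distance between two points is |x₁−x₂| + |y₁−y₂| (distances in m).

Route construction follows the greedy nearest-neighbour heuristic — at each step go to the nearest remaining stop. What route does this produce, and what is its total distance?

Nearest-neighbour total = 66 m; route Denton → Maple → Quarry → Maris → Orwell → Hadley → Knoll → Denton.

Denton → [Maple:1 / Quarry:3 / Maris:7 / Hadley:11 / Orwell:14 / Knoll:24] → Maple (1)
Maple → [Quarry:2 / Maris:8 / Hadley:12 / Orwell:15 / Knoll:23] → Quarry (2)
Quarry → [Maris:10 / Hadley:14 / Orwell:17 / Knoll:25] → Maris (10)
Maris → [Orwell:9 / Hadley:16 / Knoll:29] → Orwell (9)
Orwell → [Hadley:7 / Knoll:20] → Hadley (7)
Hadley → [Knoll:13] → Knoll (13)
Return Knoll→Denton: 24.
Total = 1 + 2 + 10 + 9 + 7 + 13 + 24 = 66.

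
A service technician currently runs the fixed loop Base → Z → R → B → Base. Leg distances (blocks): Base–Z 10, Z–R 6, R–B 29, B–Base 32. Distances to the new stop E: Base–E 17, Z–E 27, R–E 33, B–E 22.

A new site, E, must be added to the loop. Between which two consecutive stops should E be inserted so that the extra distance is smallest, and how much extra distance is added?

+7 blocks — insert E between B and Base.

Insertion cost between consecutive stops i–j is d(i,E) + d(E,j) − d(i,j):
  between Base and Z: 17 + 27 − 10 = 34
  between Z and R: 27 + 33 − 6 = 54
  between R and B: 33 + 22 − 29 = 26
  between B and Base: 22 + 17 − 32 = 7
Cheapest insertion is between B and Base, adding 7.
New total = 77 + 7 = 84.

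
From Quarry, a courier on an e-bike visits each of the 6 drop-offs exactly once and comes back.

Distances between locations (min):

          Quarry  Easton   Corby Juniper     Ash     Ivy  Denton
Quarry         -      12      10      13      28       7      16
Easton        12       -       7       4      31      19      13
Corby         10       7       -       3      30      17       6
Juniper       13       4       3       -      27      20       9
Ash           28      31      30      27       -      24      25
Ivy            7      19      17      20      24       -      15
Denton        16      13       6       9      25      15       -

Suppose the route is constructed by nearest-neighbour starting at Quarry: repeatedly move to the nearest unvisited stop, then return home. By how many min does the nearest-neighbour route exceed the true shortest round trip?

Excess over optimum: 13 min.

Quarry: Ivy=7, Corby=10, Easton=12, Juniper=13, Denton=16, Ash=28 ⇒ Ivy
Ivy: Denton=15, Corby=17, Easton=19, Juniper=20, Ash=24 ⇒ Denton
Denton: Corby=6, Juniper=9, Easton=13, Ash=25 ⇒ Corby
Corby: Juniper=3, Easton=7, Ash=30 ⇒ Juniper
Juniper: Easton=4, Ash=27 ⇒ Easton
Easton: Ash=31 ⇒ Ash
NN route Quarry → Ivy → Denton → Corby → Juniper → Easton → Ash → Quarry costs 94.
Optimal: Quarry → Easton → Juniper → Corby → Denton → Ash → Ivy → Quarry costs 81 (by enumerating all 360 distinct tours).
Excess = 94 − 81 = 13.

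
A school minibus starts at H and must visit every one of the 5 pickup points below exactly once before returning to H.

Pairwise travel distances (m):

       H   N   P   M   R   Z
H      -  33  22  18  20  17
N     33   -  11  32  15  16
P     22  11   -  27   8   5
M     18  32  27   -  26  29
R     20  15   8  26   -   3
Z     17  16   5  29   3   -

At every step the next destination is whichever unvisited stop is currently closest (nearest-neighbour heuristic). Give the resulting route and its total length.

H → [Z:17 / M:18 / R:20 / P:22 / N:33] → Z (17)
Z → [R:3 / P:5 / N:16 / M:29] → R (3)
R → [P:8 / N:15 / M:26] → P (8)
P → [N:11 / M:27] → N (11)
N → [M:32] → M (32)
Return M→H: 18.
Total = 17 + 3 + 8 + 11 + 32 + 18 = 89.

Total distance 89 m via the nearest-neighbour route H → Z → R → P → N → M → H.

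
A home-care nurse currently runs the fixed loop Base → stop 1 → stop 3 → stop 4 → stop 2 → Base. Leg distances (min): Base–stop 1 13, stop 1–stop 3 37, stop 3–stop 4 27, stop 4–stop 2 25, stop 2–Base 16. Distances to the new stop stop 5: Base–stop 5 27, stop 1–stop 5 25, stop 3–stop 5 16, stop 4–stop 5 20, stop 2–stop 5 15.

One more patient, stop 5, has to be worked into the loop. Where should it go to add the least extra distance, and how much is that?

Insertion cost between consecutive stops i–j is d(i,stop 5) + d(stop 5,j) − d(i,j):
  between Base and stop 1: 27 + 25 − 13 = 39
  between stop 1 and stop 3: 25 + 16 − 37 = 4
  between stop 3 and stop 4: 16 + 20 − 27 = 9
  between stop 4 and stop 2: 20 + 15 − 25 = 10
  between stop 2 and Base: 15 + 27 − 16 = 26
Cheapest insertion is between stop 1 and stop 3, adding 4.
New total = 118 + 4 = 122.

Adding 4 min by placing stop 5 on the stop 1–stop 3 leg.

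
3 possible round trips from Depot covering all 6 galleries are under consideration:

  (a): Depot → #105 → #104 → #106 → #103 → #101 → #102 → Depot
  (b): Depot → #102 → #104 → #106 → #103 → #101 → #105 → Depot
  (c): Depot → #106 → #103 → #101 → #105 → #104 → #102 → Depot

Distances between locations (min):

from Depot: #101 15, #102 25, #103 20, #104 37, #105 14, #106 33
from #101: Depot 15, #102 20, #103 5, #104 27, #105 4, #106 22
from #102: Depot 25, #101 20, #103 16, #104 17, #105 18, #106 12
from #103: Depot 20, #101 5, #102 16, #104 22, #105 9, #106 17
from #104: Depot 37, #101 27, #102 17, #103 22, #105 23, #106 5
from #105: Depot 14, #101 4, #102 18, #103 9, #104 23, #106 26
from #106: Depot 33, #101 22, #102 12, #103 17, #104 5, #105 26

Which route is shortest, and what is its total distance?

(a): 14 + 23 + 5 + 17 + 5 + 20 + 25 = 109
(b): 25 + 17 + 5 + 17 + 5 + 4 + 14 = 87
(c): 33 + 17 + 5 + 4 + 23 + 17 + 25 = 124

87 min — (b) is the shortest.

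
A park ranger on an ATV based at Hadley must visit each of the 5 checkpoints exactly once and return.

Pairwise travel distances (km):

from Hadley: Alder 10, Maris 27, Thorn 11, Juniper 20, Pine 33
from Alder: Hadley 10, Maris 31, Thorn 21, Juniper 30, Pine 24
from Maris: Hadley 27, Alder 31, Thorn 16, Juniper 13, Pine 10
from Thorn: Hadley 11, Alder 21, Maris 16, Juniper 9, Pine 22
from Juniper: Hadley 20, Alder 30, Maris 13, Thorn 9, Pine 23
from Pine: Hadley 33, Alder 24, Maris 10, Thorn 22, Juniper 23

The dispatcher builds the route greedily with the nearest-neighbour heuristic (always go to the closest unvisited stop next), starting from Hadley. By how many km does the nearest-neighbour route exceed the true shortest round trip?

The nearest-neighbour route is 19 km longer than optimal.

From Hadley: Alder=10, Thorn=11, Juniper=20, Maris=27, Pine=33 → choose Alder (10).
From Alder: Thorn=21, Pine=24, Juniper=30, Maris=31 → choose Thorn (21).
From Thorn: Juniper=9, Maris=16, Pine=22 → choose Juniper (9).
From Juniper: Maris=13, Pine=23 → choose Maris (13).
From Maris: Pine=10 → choose Pine (10).
NN route Hadley → Alder → Thorn → Juniper → Maris → Pine → Hadley costs 96.
Optimal: Hadley → Alder → Pine → Maris → Juniper → Thorn → Hadley costs 77 (by enumerating all 60 distinct tours).
Excess = 96 − 77 = 19.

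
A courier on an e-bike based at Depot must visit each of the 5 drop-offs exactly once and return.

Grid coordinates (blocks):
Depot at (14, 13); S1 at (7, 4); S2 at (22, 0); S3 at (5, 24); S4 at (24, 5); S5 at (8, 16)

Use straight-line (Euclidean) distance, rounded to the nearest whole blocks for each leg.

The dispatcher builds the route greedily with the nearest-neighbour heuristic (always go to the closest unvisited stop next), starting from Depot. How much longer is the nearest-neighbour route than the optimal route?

Excess over optimum: 1 blocks.

Depot: S5=7, S1=11, S4=13, S3=14, S2=15 ⇒ S5
S5: S3=9, S1=12, S4=19, S2=21 ⇒ S3
S3: S1=20, S4=27, S2=29 ⇒ S1
S1: S2=16, S4=17 ⇒ S2
S2: S4=5 ⇒ S4
NN route Depot → S5 → S3 → S1 → S2 → S4 → Depot costs 70.
Optimal: Depot → S3 → S5 → S1 → S2 → S4 → Depot costs 69 (by enumerating all 60 distinct tours).
Excess = 70 − 69 = 1.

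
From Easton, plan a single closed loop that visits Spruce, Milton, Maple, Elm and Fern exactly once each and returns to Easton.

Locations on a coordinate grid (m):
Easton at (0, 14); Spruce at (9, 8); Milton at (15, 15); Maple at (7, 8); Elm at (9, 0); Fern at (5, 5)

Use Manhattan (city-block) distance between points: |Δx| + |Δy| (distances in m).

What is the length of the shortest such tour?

Minimum total distance: 64 m.

Easton→Spruce→Milton→Maple→Elm→Fern→Easton: 15+13+15+10+9+14 = 76
Easton→Spruce→Milton→Maple→Fern→Elm→Easton: 15+13+15+5+9+23 = 80
Easton→Spruce→Milton→Elm→Maple→Fern→Easton: 15+13+21+10+5+14 = 78
Easton→Spruce→Milton→Elm→Fern→Maple→Easton: 15+13+21+9+5+13 = 76
Easton→Spruce→Milton→Fern→Maple→Elm→Easton: 15+13+20+5+10+23 = 86
Easton→Spruce→Milton→Fern→Elm→Maple→Easton: 15+13+20+9+10+13 = 80
Easton→Spruce→Maple→Milton→Elm→Fern→Easton: 15+2+15+21+9+14 = 76
Easton→Spruce→Maple→Milton→Fern→Elm→Easton: 15+2+15+20+9+23 = 84
Easton→Spruce→Maple→Elm→Milton→Fern→Easton: 15+2+10+21+20+14 = 82
Easton→Spruce→Maple→Elm→Fern→Milton→Easton: 15+2+10+9+20+16 = 72
Easton→Spruce→Maple→Fern→Milton→Elm→Easton: 15+2+5+20+21+23 = 86
Easton→Spruce→Maple→Fern→Elm→Milton→Easton: 15+2+5+9+21+16 = 68
Easton→Spruce→Elm→Milton→Maple→Fern→Easton: 15+8+21+15+5+14 = 78
Easton→Spruce→Elm→Milton→Fern→Maple→Easton: 15+8+21+20+5+13 = 82
… (46 more)
Easton→Milton→Spruce→Maple→Elm→Fern→Easton: 16+13+2+10+9+14 = 64  ← best
The minimum is 64.
One optimal route: Easton → Milton → Spruce → Maple → Elm → Fern → Easton (or its reverse).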